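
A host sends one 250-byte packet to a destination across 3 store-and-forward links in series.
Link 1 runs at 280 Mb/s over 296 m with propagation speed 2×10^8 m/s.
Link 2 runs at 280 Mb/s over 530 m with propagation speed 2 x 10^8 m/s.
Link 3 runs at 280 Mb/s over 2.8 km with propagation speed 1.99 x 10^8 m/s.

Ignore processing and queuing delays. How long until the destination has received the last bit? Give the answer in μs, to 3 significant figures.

39.6 μs

L = 250 × 8 = 2000 bits.
Transmission delay per hop = L/R = 2000/280000000 = 7.14286 μs; 3 hops → 21.4286 μs.
Propagation delays (d/s per hop): 1.48, 2.65, 14.0704 μs; sum = 18.2004 μs.
End-to-end = 39.6 μs.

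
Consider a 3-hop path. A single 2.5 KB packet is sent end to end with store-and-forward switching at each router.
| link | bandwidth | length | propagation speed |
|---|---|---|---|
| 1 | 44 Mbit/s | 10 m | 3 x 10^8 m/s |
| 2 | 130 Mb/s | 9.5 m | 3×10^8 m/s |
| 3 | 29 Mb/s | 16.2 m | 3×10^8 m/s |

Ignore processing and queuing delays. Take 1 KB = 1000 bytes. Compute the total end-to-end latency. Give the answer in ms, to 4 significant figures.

1.298 ms

L = 20000 bits.
Transmission delays (L/R per hop): 0.454545, 0.153846, 0.689655 ms; sum = 1.29805 ms.
Propagation delays (d/s per hop): 3.33333e-05, 3.16667e-05, 5.4e-05 ms; sum = 0.000119 ms.
End-to-end = 1.298 ms.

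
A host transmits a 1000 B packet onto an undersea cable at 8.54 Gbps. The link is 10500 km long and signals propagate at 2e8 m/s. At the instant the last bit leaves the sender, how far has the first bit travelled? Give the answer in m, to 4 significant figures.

187.4 m

t_tx = L/R = 8000/8.54e+09 = 9.36768e-07 s.
Distance = s × t_tx = 200000000 × 9.36768e-07 = 187.4 m.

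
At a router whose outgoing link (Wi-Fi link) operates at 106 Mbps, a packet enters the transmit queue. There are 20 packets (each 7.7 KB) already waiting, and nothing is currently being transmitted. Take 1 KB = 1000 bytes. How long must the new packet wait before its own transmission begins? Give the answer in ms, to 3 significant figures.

11.6 ms

Each queued packet: L/R = 61600/106000000 = 0.581132 ms.
20 queued → 11.6226 ms.
Queuing delay = 11.6 ms.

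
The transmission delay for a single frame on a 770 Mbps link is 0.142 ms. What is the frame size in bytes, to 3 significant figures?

L = R × t_tx = 770000000 b/s × 0.000142 s = 109340 bits.
In bytes: 109340 / 8 = 13700 bytes.

13700 bytes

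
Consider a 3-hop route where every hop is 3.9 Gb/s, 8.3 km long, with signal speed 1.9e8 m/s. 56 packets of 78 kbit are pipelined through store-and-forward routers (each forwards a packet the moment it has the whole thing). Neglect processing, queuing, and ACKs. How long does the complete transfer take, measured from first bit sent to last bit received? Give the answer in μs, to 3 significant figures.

Per-hop transmission t_tx = L/R = 78000/3900000000 = 20 μs.
Per-hop propagation t_prop = 8300/190000000 = 43.6842 μs.
Pipeline fill: first packet needs 3·t_tx to clear all hops; remaining 55 packets each add one t_tx.
Total = (3+56-1)·t_tx + 3·t_prop = 58·20 + 3·43.6842 = 1290 μs.

1290 μs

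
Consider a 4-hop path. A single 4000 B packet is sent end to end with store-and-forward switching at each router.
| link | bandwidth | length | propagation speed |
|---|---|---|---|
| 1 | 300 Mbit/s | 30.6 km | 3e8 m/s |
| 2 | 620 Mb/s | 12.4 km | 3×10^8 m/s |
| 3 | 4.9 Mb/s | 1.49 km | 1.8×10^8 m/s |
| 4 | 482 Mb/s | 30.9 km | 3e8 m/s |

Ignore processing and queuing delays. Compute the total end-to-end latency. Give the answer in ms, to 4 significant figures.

L = 4000 × 8 = 32000 bits.
Transmission delays (L/R per hop): 0.106667, 0.0516129, 6.53061, 0.06639 ms; sum = 6.75528 ms.
Propagation delays (d/s per hop): 0.102, 0.0413333, 0.00827778, 0.103 ms; sum = 0.254611 ms.
End-to-end = 7.010 ms.

7.010 ms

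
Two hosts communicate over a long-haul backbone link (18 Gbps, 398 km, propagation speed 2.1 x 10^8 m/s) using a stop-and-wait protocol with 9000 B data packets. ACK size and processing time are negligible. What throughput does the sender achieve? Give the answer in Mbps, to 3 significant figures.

t_tx = L/R = 72000/18000000000 = 4e-06 s.
t_prop = 398000/210000000 = 0.00189524 s; RTT = 0.00379048 s.
Cycle = t_tx + RTT = 0.00379448 s.
Throughput = L / cycle = 72000 / 0.00379448 = 19.0 Mbps.

19.0 Mbps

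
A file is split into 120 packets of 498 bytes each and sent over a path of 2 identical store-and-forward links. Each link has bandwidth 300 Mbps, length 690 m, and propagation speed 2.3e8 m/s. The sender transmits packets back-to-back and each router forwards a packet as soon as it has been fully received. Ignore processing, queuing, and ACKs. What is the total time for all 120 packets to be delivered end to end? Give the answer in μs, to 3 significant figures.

Per-hop transmission t_tx = L/R = 3984/300000000 = 13.28 μs.
Per-hop propagation t_prop = 690/2.3e+08 = 3 μs.
Pipeline fill: first packet needs 2·t_tx to clear all hops; remaining 119 packets each add one t_tx.
Total = (2+120-1)·t_tx + 2·t_prop = 121·13.28 + 2·3 = 1610 μs.

1610 μs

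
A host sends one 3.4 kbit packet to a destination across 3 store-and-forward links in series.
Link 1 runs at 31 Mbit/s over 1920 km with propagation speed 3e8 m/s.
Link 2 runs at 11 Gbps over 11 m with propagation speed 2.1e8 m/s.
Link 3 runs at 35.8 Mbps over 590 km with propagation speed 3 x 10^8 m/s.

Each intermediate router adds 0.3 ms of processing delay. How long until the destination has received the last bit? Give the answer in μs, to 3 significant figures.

L = 3400 bits.
Transmission delays (L/R per hop): 109.677, 0.309091, 94.9721 μs; sum = 204.959 μs.
Propagation delays (d/s per hop): 6400, 0.052381, 1966.67 μs; sum = 8366.72 μs.
Processing at 2 router(s): 2 × 0.3 ms = 600 μs.
End-to-end = 9170 μs.

9170 μs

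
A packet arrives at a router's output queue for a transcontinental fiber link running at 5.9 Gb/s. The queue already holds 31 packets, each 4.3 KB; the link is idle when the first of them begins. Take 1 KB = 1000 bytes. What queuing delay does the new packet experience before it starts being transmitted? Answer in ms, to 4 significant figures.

0.1807 ms

Each queued packet: L/R = 34400/5900000000 = 0.00583051 ms.
31 queued → 0.180746 ms.
Queuing delay = 0.1807 ms.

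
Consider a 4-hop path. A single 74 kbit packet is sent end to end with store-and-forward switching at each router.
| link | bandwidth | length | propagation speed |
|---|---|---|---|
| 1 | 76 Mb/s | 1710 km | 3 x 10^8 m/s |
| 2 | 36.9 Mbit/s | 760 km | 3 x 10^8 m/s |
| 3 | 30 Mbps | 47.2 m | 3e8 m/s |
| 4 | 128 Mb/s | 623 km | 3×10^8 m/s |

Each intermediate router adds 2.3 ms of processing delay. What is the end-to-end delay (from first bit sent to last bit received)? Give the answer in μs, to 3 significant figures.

23200 μs

L = 74000 bits.
Transmission delays (L/R per hop): 973.684, 2005.42, 2466.67, 578.125 μs; sum = 6023.9 μs.
Propagation delays (d/s per hop): 5700, 2533.33, 0.157333, 2076.67 μs; sum = 10310.2 μs.
Processing at 3 router(s): 3 × 2.3 ms = 6900 μs.
End-to-end = 23200 μs.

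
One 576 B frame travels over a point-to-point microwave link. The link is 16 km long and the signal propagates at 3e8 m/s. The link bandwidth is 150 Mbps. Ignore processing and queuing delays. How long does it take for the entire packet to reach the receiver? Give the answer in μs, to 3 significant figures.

L = 576 × 8 = 4608 bits.
Transmission delay = L/R = 4608 / 150000000 = 30.72 μs.
Propagation delay = d/s = 16000 m / 300000000 m/s = 53.3333 μs.
Total = 84.1 μs.

84.1 μs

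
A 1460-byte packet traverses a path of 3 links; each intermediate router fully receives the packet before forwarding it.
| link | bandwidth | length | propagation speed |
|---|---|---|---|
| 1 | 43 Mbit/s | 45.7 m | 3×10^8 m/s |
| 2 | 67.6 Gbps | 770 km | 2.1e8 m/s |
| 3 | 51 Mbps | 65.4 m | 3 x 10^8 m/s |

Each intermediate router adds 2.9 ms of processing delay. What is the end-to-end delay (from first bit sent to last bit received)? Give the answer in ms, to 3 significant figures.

L = 1460 × 8 = 11680 bits.
Transmission delays (L/R per hop): 0.271628, 0.000172781, 0.22902 ms; sum = 0.50082 ms.
Propagation delays (d/s per hop): 0.000152333, 3.66667, 0.000218 ms; sum = 3.66704 ms.
Processing at 2 router(s): 2 × 2.9 ms = 5.8 ms.
End-to-end = 9.97 ms.

9.97 ms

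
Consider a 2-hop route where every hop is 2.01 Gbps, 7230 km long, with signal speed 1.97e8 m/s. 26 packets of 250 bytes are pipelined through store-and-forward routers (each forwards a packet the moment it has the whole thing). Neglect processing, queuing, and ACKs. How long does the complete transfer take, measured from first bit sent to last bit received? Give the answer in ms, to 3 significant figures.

Per-hop transmission t_tx = L/R = 2000/2.01e+09 = 0.000995025 ms.
Per-hop propagation t_prop = 7230000/197000000 = 36.7005 ms.
Pipeline fill: first packet needs 2·t_tx to clear all hops; remaining 25 packets each add one t_tx.
Total = (2+26-1)·t_tx + 2·t_prop = 27·0.000995025 + 2·36.7005 = 73.4 ms.

73.4 ms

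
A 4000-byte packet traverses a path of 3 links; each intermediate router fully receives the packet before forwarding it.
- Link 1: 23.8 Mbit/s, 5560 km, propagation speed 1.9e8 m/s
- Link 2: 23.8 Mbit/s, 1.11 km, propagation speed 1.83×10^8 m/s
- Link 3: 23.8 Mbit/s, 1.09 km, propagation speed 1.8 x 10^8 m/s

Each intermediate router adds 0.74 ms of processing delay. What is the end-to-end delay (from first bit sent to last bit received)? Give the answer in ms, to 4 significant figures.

L = 4000 × 8 = 32000 bits.
Transmission delay per hop = L/R = 32000/23800000 = 1.34454 ms; 3 hops → 4.03361 ms.
Propagation delays (d/s per hop): 29.2632, 0.00606557, 0.00605556 ms; sum = 29.2753 ms.
Processing at 2 router(s): 2 × 0.74 ms = 1.48 ms.
End-to-end = 34.79 ms.

34.79 ms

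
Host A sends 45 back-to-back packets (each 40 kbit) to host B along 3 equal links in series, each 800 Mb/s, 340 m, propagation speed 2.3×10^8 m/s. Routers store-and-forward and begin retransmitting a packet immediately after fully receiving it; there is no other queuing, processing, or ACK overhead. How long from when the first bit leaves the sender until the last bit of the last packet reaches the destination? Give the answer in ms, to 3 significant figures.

2.35 ms

Per-hop transmission t_tx = L/R = 40000/800000000 = 0.05 ms.
Per-hop propagation t_prop = 340/2.3e+08 = 0.00147826 ms.
Pipeline fill: first packet needs 3·t_tx to clear all hops; remaining 44 packets each add one t_tx.
Total = (3+45-1)·t_tx + 3·t_prop = 47·0.05 + 3·0.00147826 = 2.35 ms.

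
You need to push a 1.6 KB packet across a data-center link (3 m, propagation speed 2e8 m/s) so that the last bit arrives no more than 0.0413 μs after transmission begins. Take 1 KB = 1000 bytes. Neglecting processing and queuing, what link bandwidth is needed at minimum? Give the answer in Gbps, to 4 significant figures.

L = 12800 bits.
Propagation delay = 3 / 200000000 = 0.015 μs.
Transmission budget = 0.0413 − 0.015 = 0.0263 μs.
R ≥ L / t_tx = 12800 bits / 2.63e-08 s = 486.7 Gbps.

486.7 Gbps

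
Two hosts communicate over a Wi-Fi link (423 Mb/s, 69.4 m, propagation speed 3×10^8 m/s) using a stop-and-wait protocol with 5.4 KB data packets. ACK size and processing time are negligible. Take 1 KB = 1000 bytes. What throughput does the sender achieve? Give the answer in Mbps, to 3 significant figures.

421 Mbps

t_tx = L/R = 43200/423000000 = 0.000102128 s.
t_prop = 69.4/300000000 = 2.31333e-07 s; RTT = 4.62667e-07 s.
Cycle = t_tx + RTT = 0.00010259 s.
Throughput = L / cycle = 43200 / 0.00010259 = 421 Mbps.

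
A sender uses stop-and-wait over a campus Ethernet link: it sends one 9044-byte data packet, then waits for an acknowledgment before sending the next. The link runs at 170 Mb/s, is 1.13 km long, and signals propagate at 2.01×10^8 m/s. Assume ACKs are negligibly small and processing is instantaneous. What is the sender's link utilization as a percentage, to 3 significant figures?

t_tx = L/R = 72352/170000000 = 0.0004256 s.
t_prop = 1130/2.01e+08 = 5.62189e-06 s; RTT = 1.12438e-05 s.
Cycle = t_tx + RTT = 0.000436844 s.
Utilization = t_tx / cycle = 0.0004256/0.000436844 = 97.4 %.

97.4 %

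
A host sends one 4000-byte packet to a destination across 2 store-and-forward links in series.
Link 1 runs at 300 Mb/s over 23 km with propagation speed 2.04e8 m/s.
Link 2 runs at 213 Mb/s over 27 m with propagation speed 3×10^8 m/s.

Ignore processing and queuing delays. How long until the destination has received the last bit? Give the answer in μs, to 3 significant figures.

L = 4000 × 8 = 32000 bits.
Transmission delays (L/R per hop): 106.667, 150.235 μs; sum = 256.901 μs.
Propagation delays (d/s per hop): 112.745, 0.09 μs; sum = 112.835 μs.
End-to-end = 370 μs.

370 μs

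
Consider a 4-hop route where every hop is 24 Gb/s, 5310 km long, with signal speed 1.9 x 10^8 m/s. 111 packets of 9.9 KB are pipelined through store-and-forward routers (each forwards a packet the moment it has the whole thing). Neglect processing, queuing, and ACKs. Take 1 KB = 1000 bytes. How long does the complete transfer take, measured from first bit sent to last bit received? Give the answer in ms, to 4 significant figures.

112.2 ms

Per-hop transmission t_tx = L/R = 79200/24000000000 = 0.0033 ms.
Per-hop propagation t_prop = 5310000/190000000 = 27.9474 ms.
Pipeline fill: first packet needs 4·t_tx to clear all hops; remaining 110 packets each add one t_tx.
Total = (4+111-1)·t_tx + 4·t_prop = 114·0.0033 + 4·27.9474 = 112.2 ms.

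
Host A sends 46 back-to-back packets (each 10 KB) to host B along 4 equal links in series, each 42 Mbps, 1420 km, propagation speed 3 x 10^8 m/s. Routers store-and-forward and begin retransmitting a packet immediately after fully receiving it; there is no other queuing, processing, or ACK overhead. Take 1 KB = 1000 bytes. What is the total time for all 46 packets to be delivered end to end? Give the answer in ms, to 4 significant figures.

Per-hop transmission t_tx = L/R = 80000/42000000 = 1.90476 ms.
Per-hop propagation t_prop = 1420000/300000000 = 4.73333 ms.
Pipeline fill: first packet needs 4·t_tx to clear all hops; remaining 45 packets each add one t_tx.
Total = (4+46-1)·t_tx + 4·t_prop = 49·1.90476 + 4·4.73333 = 112.3 ms.

112.3 ms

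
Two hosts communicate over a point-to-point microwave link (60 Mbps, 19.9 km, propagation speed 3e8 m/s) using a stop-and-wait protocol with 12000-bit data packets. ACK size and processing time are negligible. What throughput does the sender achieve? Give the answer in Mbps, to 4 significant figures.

36.07 Mbps

t_tx = L/R = 12000/60000000 = 0.0002 s.
t_prop = 19900/300000000 = 6.63333e-05 s; RTT = 0.000132667 s.
Cycle = t_tx + RTT = 0.000332667 s.
Throughput = L / cycle = 12000 / 0.000332667 = 36.07 Mbps.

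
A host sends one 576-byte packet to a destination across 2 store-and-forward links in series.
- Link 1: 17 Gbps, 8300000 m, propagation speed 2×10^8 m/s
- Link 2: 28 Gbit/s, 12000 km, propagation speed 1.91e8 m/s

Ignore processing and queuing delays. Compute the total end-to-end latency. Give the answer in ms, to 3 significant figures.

L = 576 × 8 = 4608 bits.
Transmission delays (L/R per hop): 0.000271059, 0.000164571 ms; sum = 0.00043563 ms.
Propagation delays (d/s per hop): 41.5, 62.8272 ms; sum = 104.327 ms.
End-to-end = 104 ms.

104 ms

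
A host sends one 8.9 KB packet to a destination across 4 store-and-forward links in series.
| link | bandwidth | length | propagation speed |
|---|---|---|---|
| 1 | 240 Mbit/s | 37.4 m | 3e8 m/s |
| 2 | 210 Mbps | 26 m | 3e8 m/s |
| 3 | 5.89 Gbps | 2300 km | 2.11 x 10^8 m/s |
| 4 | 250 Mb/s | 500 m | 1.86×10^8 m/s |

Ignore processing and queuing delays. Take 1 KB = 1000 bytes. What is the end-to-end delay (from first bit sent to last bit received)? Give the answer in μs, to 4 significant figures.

11840 μs

L = 71200 bits.
Transmission delays (L/R per hop): 296.667, 339.048, 12.0883, 284.8 μs; sum = 932.603 μs.
Propagation delays (d/s per hop): 0.124667, 0.0866667, 10900.5, 2.68817 μs; sum = 10903.4 μs.
End-to-end = 11840 μs.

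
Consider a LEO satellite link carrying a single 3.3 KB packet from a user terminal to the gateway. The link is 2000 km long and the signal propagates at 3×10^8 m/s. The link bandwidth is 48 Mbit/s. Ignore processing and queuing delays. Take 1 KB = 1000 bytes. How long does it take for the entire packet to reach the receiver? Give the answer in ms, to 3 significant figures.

L = 26400 bits.
Transmission delay = L/R = 26400 / 48000000 = 0.55 ms.
Propagation delay = d/s = 2000000 m / 300000000 m/s = 6.66667 ms.
Total = 7.22 ms.

7.22 ms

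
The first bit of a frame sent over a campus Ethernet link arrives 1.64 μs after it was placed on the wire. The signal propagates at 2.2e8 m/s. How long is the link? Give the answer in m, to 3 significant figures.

d = s × t_prop = 2.2e+08 × 1.64e-06 = 361 m.

361 m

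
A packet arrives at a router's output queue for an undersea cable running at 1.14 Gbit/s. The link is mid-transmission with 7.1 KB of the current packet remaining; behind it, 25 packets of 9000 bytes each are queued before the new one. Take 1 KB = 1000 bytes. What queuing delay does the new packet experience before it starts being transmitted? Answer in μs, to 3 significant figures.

1630 μs

Each queued packet: L/R = 72000/1140000000 = 63.1579 μs.
25 queued → 1578.95 μs.
Plus remaining 56800 bits of current packet: 49.8246 μs.
Queuing delay = 1630 μs.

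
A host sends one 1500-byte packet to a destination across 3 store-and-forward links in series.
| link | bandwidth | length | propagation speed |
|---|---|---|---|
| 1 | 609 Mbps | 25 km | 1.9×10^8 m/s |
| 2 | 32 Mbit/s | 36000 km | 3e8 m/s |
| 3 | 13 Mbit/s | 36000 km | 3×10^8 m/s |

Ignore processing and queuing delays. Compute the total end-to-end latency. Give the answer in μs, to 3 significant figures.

241000 μs

L = 1500 × 8 = 12000 bits.
Transmission delays (L/R per hop): 19.7044, 375, 923.077 μs; sum = 1317.78 μs.
Propagation delays (d/s per hop): 131.579, 120000, 120000 μs; sum = 240132 μs.
End-to-end = 241000 μs.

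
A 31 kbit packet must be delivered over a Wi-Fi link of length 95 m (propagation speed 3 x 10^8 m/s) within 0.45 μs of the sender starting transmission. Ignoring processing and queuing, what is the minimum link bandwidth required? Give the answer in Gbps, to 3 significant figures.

Propagation delay = 95 / 300000000 = 0.316667 μs.
Transmission budget = 0.45 − 0.316667 = 0.133333 μs.
R ≥ L / t_tx = 31000 bits / 1.33333e-07 s = 233 Gbps.

233 Gbps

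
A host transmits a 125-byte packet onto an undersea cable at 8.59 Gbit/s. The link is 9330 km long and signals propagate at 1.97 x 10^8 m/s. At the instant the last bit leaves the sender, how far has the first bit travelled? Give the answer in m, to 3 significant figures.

22.9 m

t_tx = L/R = 1000/8590000000 = 1.16414e-07 s.
Distance = s × t_tx = 197000000 × 1.16414e-07 = 22.9 m.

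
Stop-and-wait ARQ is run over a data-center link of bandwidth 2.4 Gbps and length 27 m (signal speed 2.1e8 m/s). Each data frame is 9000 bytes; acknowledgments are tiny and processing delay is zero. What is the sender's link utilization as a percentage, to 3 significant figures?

99.2 %

t_tx = L/R = 72000/2400000000 = 3e-05 s.
t_prop = 27/210000000 = 1.28571e-07 s; RTT = 2.57143e-07 s.
Cycle = t_tx + RTT = 3.02571e-05 s.
Utilization = t_tx / cycle = 3e-05/3.02571e-05 = 99.2 %.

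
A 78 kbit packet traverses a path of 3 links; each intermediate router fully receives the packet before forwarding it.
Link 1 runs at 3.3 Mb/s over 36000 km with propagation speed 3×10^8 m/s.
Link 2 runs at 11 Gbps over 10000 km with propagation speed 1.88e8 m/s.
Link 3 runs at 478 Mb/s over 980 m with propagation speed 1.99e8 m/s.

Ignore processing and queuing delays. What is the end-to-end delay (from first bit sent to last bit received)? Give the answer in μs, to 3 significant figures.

L = 78000 bits.
Transmission delays (L/R per hop): 23636.4, 7.09091, 163.18 μs; sum = 23806.6 μs.
Propagation delays (d/s per hop): 120000, 53191.5, 4.92462 μs; sum = 173196 μs.
End-to-end = 197000 μs.

197000 μs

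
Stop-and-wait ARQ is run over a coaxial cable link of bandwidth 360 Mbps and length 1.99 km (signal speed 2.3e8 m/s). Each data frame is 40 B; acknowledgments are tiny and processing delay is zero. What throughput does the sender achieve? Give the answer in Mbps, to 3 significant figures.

17.6 Mbps

t_tx = L/R = 320/360000000 = 8.88889e-07 s.
t_prop = 1990/2.3e+08 = 8.65217e-06 s; RTT = 1.73043e-05 s.
Cycle = t_tx + RTT = 1.81932e-05 s.
Throughput = L / cycle = 320 / 1.81932e-05 = 17.6 Mbps.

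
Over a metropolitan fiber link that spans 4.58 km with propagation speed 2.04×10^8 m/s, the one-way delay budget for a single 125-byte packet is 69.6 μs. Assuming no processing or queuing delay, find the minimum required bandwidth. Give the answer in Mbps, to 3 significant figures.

L = 1000 bits.
Propagation delay = 4580 / 204000000 = 22.451 μs.
Transmission budget = 69.6 − 22.451 = 47.149 μs.
R ≥ L / t_tx = 1000 bits / 4.7149e-05 s = 21.2 Mbps.

21.2 Mbps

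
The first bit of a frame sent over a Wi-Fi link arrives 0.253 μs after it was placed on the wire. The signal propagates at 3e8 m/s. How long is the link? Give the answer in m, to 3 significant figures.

75.9 m

d = s × t_prop = 300000000 × 2.53e-07 = 75.9 m.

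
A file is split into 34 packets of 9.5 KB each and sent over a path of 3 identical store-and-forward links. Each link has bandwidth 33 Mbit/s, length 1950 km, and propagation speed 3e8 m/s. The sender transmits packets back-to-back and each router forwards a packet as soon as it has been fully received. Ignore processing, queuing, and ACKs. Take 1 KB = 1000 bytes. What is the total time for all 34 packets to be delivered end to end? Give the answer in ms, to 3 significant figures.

Per-hop transmission t_tx = L/R = 76000/33000000 = 2.30303 ms.
Per-hop propagation t_prop = 1950000/300000000 = 6.5 ms.
Pipeline fill: first packet needs 3·t_tx to clear all hops; remaining 33 packets each add one t_tx.
Total = (3+34-1)·t_tx + 3·t_prop = 36·2.30303 + 3·6.5 = 102 ms.

102 ms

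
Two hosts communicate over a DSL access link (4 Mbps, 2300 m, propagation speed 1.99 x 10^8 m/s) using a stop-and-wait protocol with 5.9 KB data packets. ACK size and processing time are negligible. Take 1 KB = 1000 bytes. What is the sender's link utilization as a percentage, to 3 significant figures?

99.8 %

t_tx = L/R = 47200/4000000 = 0.0118 s.
t_prop = 2300/199000000 = 1.15578e-05 s; RTT = 2.31156e-05 s.
Cycle = t_tx + RTT = 0.0118231 s.
Utilization = t_tx / cycle = 0.0118/0.0118231 = 99.8 %.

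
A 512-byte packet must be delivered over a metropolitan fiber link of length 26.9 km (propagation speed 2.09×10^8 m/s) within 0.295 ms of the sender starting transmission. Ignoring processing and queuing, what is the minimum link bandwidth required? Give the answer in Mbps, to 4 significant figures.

L = 4096 bits.
Propagation delay = 26900 / 209000000 = 0.128708 ms.
Transmission budget = 0.295 − 0.128708 = 0.166292 ms.
R ≥ L / t_tx = 4096 bits / 0.000166292 s = 24.63 Mbps.

24.63 Mbps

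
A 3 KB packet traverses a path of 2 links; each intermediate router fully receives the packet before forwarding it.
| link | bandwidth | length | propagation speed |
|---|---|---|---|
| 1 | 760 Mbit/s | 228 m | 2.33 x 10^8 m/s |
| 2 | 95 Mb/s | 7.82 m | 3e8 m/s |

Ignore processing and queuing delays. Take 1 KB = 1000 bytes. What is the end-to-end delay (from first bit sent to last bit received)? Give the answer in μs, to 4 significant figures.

285.2 μs

L = 24000 bits.
Transmission delays (L/R per hop): 31.5789, 252.632 μs; sum = 284.211 μs.
Propagation delays (d/s per hop): 0.978541, 0.0260667 μs; sum = 1.00461 μs.
End-to-end = 285.2 μs.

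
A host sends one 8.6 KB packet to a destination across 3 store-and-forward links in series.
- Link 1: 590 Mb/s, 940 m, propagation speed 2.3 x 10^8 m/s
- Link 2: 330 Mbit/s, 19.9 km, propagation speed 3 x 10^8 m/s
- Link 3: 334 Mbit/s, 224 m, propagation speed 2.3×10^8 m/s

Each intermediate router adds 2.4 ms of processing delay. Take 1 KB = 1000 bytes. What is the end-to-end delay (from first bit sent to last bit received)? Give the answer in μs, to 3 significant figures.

L = 68800 bits.
Transmission delays (L/R per hop): 116.61, 208.485, 205.988 μs; sum = 531.083 μs.
Propagation delays (d/s per hop): 4.08696, 66.3333, 0.973913 μs; sum = 71.3942 μs.
Processing at 2 router(s): 2 × 2.4 ms = 4800 μs.
End-to-end = 5400 μs.

5400 μs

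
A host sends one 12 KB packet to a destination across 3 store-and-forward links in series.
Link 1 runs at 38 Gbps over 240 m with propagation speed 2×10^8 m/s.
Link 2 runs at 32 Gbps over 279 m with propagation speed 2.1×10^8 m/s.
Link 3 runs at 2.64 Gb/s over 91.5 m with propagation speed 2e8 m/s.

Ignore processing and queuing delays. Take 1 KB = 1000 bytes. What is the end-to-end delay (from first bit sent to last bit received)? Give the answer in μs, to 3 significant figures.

L = 96000 bits.
Transmission delays (L/R per hop): 2.52632, 3, 36.3636 μs; sum = 41.89 μs.
Propagation delays (d/s per hop): 1.2, 1.32857, 0.4575 μs; sum = 2.98607 μs.
End-to-end = 44.9 μs.

44.9 μs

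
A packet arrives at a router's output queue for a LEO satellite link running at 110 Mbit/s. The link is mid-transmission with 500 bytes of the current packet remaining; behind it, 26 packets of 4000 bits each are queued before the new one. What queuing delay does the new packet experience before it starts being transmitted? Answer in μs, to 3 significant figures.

982 μs

Each queued packet: L/R = 4000/110000000 = 36.3636 μs.
26 queued → 945.455 μs.
Plus remaining 4000 bits of current packet: 36.3636 μs.
Queuing delay = 982 μs.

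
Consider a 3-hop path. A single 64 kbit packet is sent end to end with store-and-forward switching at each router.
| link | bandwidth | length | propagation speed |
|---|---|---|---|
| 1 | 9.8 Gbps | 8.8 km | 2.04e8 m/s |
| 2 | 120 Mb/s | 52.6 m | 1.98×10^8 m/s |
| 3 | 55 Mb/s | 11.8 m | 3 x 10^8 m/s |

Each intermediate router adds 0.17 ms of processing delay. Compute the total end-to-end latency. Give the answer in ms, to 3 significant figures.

L = 64000 bits.
Transmission delays (L/R per hop): 0.00653061, 0.533333, 1.16364 ms; sum = 1.7035 ms.
Propagation delays (d/s per hop): 0.0431373, 0.000265657, 3.93333e-05 ms; sum = 0.0434422 ms.
Processing at 2 router(s): 2 × 0.17 ms = 0.34 ms.
End-to-end = 2.09 ms.

2.09 ms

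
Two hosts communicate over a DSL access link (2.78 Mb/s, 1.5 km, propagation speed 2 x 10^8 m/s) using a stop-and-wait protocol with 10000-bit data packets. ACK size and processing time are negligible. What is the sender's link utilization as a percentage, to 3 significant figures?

99.6 %

t_tx = L/R = 10000/2780000 = 0.00359712 s.
t_prop = 1500/200000000 = 7.5e-06 s; RTT = 1.5e-05 s.
Cycle = t_tx + RTT = 0.00361212 s.
Utilization = t_tx / cycle = 0.00359712/0.00361212 = 99.6 %.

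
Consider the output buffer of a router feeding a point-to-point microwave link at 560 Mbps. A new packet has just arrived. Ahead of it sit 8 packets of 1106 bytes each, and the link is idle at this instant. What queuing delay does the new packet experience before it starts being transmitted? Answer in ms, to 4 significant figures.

0.1264 ms

Each queued packet: L/R = 8848/560000000 = 0.0158 ms.
8 queued → 0.1264 ms.
Queuing delay = 0.1264 ms.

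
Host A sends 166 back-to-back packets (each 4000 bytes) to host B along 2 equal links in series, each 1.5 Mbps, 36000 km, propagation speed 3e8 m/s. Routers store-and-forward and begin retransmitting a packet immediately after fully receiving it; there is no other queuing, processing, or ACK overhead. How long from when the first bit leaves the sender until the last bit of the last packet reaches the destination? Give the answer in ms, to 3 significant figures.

3800 ms

Per-hop transmission t_tx = L/R = 32000/1500000 = 21.3333 ms.
Per-hop propagation t_prop = 36000000/300000000 = 120 ms.
Pipeline fill: first packet needs 2·t_tx to clear all hops; remaining 165 packets each add one t_tx.
Total = (2+166-1)·t_tx + 2·t_prop = 167·21.3333 + 2·120 = 3800 ms.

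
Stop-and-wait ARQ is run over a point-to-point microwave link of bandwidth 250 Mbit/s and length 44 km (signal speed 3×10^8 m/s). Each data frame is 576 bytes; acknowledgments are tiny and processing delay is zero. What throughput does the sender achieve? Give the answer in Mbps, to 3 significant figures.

14.8 Mbps

t_tx = L/R = 4608/250000000 = 1.8432e-05 s.
t_prop = 44000/300000000 = 0.000146667 s; RTT = 0.000293333 s.
Cycle = t_tx + RTT = 0.000311765 s.
Throughput = L / cycle = 4608 / 0.000311765 = 14.8 Mbps.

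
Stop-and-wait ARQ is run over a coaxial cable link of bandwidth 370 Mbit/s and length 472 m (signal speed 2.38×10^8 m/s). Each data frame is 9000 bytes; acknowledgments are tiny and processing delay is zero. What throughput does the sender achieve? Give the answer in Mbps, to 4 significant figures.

362.6 Mbps

t_tx = L/R = 72000/370000000 = 0.000194595 s.
t_prop = 472/238000000 = 1.98319e-06 s; RTT = 3.96639e-06 s.
Cycle = t_tx + RTT = 0.000198561 s.
Throughput = L / cycle = 72000 / 0.000198561 = 362.6 Mbps.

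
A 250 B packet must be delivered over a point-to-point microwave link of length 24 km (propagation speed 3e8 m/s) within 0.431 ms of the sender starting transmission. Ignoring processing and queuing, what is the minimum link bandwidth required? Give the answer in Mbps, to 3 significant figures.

5.70 Mbps

L = 2000 bits.
Propagation delay = 24000 / 300000000 = 0.08 ms.
Transmission budget = 0.431 − 0.08 = 0.351 ms.
R ≥ L / t_tx = 2000 bits / 0.000351 s = 5.70 Mbps.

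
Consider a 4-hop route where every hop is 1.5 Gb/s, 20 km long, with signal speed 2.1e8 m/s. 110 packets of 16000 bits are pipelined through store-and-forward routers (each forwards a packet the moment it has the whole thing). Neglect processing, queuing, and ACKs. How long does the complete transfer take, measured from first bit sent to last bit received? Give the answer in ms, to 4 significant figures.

Per-hop transmission t_tx = L/R = 16000/1500000000 = 0.0106667 ms.
Per-hop propagation t_prop = 20000/210000000 = 0.0952381 ms.
Pipeline fill: first packet needs 4·t_tx to clear all hops; remaining 109 packets each add one t_tx.
Total = (4+110-1)·t_tx + 4·t_prop = 113·0.0106667 + 4·0.0952381 = 1.586 ms.

1.586 ms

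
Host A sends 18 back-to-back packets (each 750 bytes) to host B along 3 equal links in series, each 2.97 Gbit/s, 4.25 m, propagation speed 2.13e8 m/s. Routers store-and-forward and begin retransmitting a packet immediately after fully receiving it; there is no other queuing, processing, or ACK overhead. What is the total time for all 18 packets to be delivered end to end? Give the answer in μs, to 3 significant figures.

Per-hop transmission t_tx = L/R = 6000/2970000000 = 2.0202 μs.
Per-hop propagation t_prop = 4.25/213000000 = 0.0199531 μs.
Pipeline fill: first packet needs 3·t_tx to clear all hops; remaining 17 packets each add one t_tx.
Total = (3+18-1)·t_tx + 3·t_prop = 20·2.0202 + 3·0.0199531 = 40.5 μs.

40.5 μs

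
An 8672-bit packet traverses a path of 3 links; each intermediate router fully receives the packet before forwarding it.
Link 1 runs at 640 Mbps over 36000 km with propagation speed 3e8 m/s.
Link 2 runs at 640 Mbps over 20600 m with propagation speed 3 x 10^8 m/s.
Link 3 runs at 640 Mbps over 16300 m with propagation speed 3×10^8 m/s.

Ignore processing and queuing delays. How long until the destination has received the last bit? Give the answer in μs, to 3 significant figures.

Transmission delay per hop = L/R = 8672/640000000 = 13.55 μs; 3 hops → 40.65 μs.
Propagation delays (d/s per hop): 120000, 68.6667, 54.3333 μs; sum = 120123 μs.
End-to-end = 120000 μs.

120000 μs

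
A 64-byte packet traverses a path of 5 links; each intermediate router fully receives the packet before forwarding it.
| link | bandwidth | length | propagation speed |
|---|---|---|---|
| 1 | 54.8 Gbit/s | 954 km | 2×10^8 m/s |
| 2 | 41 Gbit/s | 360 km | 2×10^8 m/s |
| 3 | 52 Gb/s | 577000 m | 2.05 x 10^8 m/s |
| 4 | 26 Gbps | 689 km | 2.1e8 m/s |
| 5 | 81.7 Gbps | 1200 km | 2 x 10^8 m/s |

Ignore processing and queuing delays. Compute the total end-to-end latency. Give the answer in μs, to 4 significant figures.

L = 64 × 8 = 512 bits.
Transmission delays (L/R per hop): 0.00934307, 0.0124878, 0.00984615, 0.0196923, 0.00626683 μs; sum = 0.0576362 μs.
Propagation delays (d/s per hop): 4770, 1800, 2814.63, 3280.95, 6000 μs; sum = 18665.6 μs.
End-to-end = 18670 μs.

18670 μs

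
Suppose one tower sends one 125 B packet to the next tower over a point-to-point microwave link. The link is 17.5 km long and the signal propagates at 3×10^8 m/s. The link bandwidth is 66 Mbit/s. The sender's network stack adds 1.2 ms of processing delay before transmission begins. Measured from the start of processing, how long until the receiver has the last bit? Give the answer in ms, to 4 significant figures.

1.273 ms

L = 125 × 8 = 1000 bits.
Transmission delay = L/R = 1000 / 66000000 = 0.0151515 ms.
Propagation delay = d/s = 17500 m / 300000000 m/s = 0.0583333 ms.
Plus processing delay 1.2 ms = 1.2 ms.
Total = 1.273 ms.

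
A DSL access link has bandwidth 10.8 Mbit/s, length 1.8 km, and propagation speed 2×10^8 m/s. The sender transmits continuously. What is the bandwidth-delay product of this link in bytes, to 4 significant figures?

Propagation delay = 1800 / 200000000 = 9e-06 s.
BDP = R × t_prop = 10800000 × 9e-06 = 97.2 bits.
In bytes: 97.2/8 = 12.15 bytes.

12.15 bytes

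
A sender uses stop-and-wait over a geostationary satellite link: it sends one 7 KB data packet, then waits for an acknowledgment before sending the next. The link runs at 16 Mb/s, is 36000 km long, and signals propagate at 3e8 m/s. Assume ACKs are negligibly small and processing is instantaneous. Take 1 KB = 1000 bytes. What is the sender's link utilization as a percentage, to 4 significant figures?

t_tx = L/R = 56000/16000000 = 0.0035 s.
t_prop = 36000000/300000000 = 0.12 s; RTT = 0.24 s.
Cycle = t_tx + RTT = 0.2435 s.
Utilization = t_tx / cycle = 0.0035/0.2435 = 1.437 %.

1.437 %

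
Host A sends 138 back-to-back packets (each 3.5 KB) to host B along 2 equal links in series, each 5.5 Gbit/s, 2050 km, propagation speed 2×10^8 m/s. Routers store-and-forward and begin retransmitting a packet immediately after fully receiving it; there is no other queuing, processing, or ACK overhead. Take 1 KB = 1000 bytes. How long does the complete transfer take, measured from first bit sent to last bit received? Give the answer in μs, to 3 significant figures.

21200 μs

Per-hop transmission t_tx = L/R = 28000/5500000000 = 5.09091 μs.
Per-hop propagation t_prop = 2050000/200000000 = 10250 μs.
Pipeline fill: first packet needs 2·t_tx to clear all hops; remaining 137 packets each add one t_tx.
Total = (2+138-1)·t_tx + 2·t_prop = 139·5.09091 + 2·10250 = 21200 μs.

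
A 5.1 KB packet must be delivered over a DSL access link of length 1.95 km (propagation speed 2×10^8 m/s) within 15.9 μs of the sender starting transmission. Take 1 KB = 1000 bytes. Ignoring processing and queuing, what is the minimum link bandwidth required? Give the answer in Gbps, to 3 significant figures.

L = 40800 bits.
Propagation delay = 1950 / 200000000 = 9.75 μs.
Transmission budget = 15.9 − 9.75 = 6.15 μs.
R ≥ L / t_tx = 40800 bits / 6.15e-06 s = 6.63 Gbps.

6.63 Gbps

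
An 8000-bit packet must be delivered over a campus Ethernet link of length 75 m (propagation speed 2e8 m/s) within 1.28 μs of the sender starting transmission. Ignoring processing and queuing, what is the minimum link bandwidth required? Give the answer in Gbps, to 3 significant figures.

8.84 Gbps

Propagation delay = 75 / 200000000 = 0.375 μs.
Transmission budget = 1.28 − 0.375 = 0.905 μs.
R ≥ L / t_tx = 8000 bits / 9.05e-07 s = 8.84 Gbps.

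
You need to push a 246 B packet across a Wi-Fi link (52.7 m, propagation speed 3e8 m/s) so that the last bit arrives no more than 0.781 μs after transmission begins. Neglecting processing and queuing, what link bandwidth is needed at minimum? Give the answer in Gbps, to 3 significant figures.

3.25 Gbps

L = 1968 bits.
Propagation delay = 52.7 / 300000000 = 0.175667 μs.
Transmission budget = 0.781 − 0.175667 = 0.605333 μs.
R ≥ L / t_tx = 1968 bits / 6.05333e-07 s = 3.25 Gbps.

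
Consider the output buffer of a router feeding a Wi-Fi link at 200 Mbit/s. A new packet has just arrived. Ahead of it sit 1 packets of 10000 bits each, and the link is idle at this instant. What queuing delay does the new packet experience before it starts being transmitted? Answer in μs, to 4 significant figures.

50.00 μs

Each queued packet: L/R = 10000/200000000 = 50 μs.
1 queued → 50 μs.
Queuing delay = 50.00 μs.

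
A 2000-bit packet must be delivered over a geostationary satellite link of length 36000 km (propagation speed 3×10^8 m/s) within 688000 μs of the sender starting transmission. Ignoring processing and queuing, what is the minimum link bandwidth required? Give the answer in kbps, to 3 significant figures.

Propagation delay = 36000000 / 300000000 = 120000 μs.
Transmission budget = 688000 − 120000 = 568000 μs.
R ≥ L / t_tx = 2000 bits / 0.568 s = 3.52 kbps.

3.52 kbps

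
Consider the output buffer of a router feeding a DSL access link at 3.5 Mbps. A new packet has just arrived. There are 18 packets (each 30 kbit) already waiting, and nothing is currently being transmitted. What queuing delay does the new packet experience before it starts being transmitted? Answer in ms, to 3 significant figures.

154 ms

Each queued packet: L/R = 30000/3500000 = 8.57143 ms.
18 queued → 154.286 ms.
Queuing delay = 154 ms.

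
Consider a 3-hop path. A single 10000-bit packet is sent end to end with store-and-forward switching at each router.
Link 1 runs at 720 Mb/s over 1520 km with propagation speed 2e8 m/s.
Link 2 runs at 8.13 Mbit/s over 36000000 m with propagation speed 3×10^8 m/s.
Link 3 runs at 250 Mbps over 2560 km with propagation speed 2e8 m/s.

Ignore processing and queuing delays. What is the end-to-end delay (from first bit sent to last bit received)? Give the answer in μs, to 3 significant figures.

142000 μs

Transmission delays (L/R per hop): 13.8889, 1230.01, 40 μs; sum = 1283.9 μs.
Propagation delays (d/s per hop): 7600, 120000, 12800 μs; sum = 140400 μs.
End-to-end = 142000 μs.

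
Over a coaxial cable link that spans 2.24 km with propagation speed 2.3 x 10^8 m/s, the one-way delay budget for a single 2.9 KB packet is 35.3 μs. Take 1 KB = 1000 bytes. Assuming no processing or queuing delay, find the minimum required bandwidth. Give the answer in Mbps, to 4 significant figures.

L = 23200 bits.
Propagation delay = 2240 / 2.3e+08 = 9.73913 μs.
Transmission budget = 35.3 − 9.73913 = 25.5609 μs.
R ≥ L / t_tx = 23200 bits / 2.55609e-05 s = 907.6 Mbps.

907.6 Mbps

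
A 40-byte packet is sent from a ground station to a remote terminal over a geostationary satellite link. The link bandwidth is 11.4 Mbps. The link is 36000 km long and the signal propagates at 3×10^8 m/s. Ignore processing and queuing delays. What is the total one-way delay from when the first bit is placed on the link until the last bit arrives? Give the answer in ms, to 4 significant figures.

L = 40 × 8 = 320 bits.
Transmission delay = L/R = 320 / 11400000 = 0.0280702 ms.
Propagation delay = d/s = 36000000 m / 300000000 m/s = 120 ms.
Total = 120.0 ms.

120.0 ms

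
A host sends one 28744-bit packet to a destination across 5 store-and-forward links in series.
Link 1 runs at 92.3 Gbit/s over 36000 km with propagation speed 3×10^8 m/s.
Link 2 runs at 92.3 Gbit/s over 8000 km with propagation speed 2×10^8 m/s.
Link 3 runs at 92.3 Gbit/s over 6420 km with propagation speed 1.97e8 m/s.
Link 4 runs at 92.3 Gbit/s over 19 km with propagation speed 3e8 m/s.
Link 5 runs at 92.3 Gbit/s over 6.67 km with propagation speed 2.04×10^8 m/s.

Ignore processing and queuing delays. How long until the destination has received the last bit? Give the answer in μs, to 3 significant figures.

193000 μs

Transmission delay per hop = L/R = 28744/92300000000 = 0.311419 μs; 5 hops → 1.5571 μs.
Propagation delays (d/s per hop): 120000, 40000, 32588.8, 63.3333, 32.6961 μs; sum = 192685 μs.
End-to-end = 193000 μs.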